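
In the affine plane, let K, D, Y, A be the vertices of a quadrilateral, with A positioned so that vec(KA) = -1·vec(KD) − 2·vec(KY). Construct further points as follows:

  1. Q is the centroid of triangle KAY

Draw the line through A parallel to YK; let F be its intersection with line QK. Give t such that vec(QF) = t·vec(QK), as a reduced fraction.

t = -2

Choose coordinates K = (0, 0), D = (1, 0), Y = (0, 1), A = (-1, -2).
1. Q is the centroid of triangle KAY ⇒ Q = (-1/3, -1/3)
through A parallel to YK: direction (0, -1); meets QK at F = (-1, -1)
F = Q + t·(K−Q) with t = -2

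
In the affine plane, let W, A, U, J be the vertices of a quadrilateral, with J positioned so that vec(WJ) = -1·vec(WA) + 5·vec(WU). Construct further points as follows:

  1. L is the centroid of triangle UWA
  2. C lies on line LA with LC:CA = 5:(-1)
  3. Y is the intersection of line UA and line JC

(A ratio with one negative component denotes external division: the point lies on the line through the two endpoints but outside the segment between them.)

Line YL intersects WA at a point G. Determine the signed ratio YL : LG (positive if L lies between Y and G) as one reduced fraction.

Choose coordinates W = (0, 0), A = (1, 0), U = (0, 1), J = (-1, 5).
1. L is the centroid of triangle UWA ⇒ L = (1/3, 1/3)
2. C lies on line LA with LC:CA = 5:(-1) ⇒ C = (7/6, -1/12)
3. Y is the intersection of line UA and line JC ⇒ Y = (43/35, -8/35)
line YL meets WA at G = (51/59, 0)
L = Y + t·(G−Y) with t = 59/24, so YL:LG = 59/24:-35/24

YL:LG = -59/35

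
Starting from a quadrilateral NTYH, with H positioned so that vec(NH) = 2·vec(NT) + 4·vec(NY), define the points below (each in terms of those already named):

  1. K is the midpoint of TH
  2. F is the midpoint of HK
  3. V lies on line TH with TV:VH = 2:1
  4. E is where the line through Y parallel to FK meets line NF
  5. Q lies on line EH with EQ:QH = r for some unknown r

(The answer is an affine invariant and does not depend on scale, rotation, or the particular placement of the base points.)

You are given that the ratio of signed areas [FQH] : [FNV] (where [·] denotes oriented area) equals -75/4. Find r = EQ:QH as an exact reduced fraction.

r = -4/5

Set N = (0, 0), T = (1, 0), Y = (0, 1), H = (2, 4); any affine frame gives the same invariant.
1. K is the midpoint of TH ⇒ K = (3/2, 2)
2. F is the midpoint of HK ⇒ F = (7/4, 3)
3. V lies on line TH with TV:VH = 2:1 ⇒ V = (5/3, 8/3)
4. E is where the line through Y parallel to FK meets line NF ⇒ E = (-7/16, -3/4)
5. With EQ:QH = r, write λ = r/(r+1) so Q = E + λ·(H−E); Q is affine-linear in λ
Every point depending on Q is an affine combination of Q and λ-independent points, so each such coordinate is linear in λ; the λ² term in each signed area is a multiple of (H−E)×(H−E) = 0, so 2·[FQH] and 2·[FNV] are each linear in λ. Evaluating at λ=0 and λ=1:
  2·[FQH] = 5/4·λ − 5/4,   2·[FNV] = 1/3
So [FQH]:[FNV] = (5/4·λ − 5/4) / (1/3). Setting this equal to -75/4:
  5/4·λ − 5/4 = -75/4·(1/3)  ⇒  λ = -4
Then r = λ/(1−λ) = (-4)/(5) = -4/5. Check: with r = -4/5, Q = (-163/16, -79/4) and [FQH]:[FNV] = -75/4 as required.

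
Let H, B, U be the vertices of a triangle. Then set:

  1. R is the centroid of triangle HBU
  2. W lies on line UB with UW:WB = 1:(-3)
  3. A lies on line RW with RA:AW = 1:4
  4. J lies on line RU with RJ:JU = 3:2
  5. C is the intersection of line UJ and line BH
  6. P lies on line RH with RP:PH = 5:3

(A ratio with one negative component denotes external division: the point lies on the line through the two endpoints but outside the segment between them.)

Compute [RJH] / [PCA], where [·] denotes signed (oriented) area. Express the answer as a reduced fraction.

[RJH]:[PCA] = 48/41

Assign H = (0, 0), B = (1, 0), U = (0, 1) — the answer is frame-independent, so this choice is without loss of generality.
1. R is the centroid of triangle HBU ⇒ R = (1/3, 1/3)
2. W lies on line UB with UW:WB = 1:(-3) ⇒ W = (-1/2, 3/2)
3. A lies on line RW with RA:AW = 1:4 ⇒ A = (1/6, 17/30)
4. J lies on line RU with RJ:JU = 3:2 ⇒ J = (2/15, 11/15)
5. C is the intersection of line UJ and line BH ⇒ C = (1/2, 0)
6. P lies on line RH with RP:PH = 5:3 ⇒ P = (1/8, 1/8)
2·[RJH] = 1/5, 2·[PCA] = 41/240
[RJH]:[PCA] = 1/5:41/240 = 48/41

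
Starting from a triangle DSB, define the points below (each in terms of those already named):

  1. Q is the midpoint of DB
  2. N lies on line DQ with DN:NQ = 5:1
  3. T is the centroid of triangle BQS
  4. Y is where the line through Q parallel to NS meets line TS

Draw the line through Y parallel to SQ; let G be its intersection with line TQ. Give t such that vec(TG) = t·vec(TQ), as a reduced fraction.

t = 5/8

Work in coordinates with D = (0, 0), S = (1, 0), B = (0, 1).
1. Q is the midpoint of DB ⇒ Q = (0, 1/2)
2. N lies on line DQ with DN:NQ = 5:1 ⇒ N = (0, 5/12)
3. T is the centroid of triangle BQS ⇒ T = (1/3, 1/2)
4. Y is where the line through Q parallel to NS meets line TS ⇒ Y = (3/4, 3/16)
through Y parallel to SQ: direction (-1, 1/2); meets TQ at G = (1/8, 1/2)
G = T + t·(Q−T) with t = 5/8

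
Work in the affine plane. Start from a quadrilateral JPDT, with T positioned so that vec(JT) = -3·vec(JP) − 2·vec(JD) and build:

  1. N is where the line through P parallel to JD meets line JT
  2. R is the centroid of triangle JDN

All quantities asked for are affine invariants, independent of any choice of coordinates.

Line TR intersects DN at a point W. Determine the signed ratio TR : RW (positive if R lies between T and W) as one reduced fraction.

Set J = (0, 0), P = (1, 0), D = (0, 1), T = (-3, -2); any affine frame gives the same invariant.
1. N is where the line through P parallel to JD meets line JT ⇒ N = (1, 2/3)
2. R is the centroid of triangle JDN ⇒ R = (1/3, 5/9)
line TR meets DN at W = (7/11, 26/33)
R = T + t·(W−T) with t = 11/12, so TR:RW = 11/12:1/12

TR:RW = 11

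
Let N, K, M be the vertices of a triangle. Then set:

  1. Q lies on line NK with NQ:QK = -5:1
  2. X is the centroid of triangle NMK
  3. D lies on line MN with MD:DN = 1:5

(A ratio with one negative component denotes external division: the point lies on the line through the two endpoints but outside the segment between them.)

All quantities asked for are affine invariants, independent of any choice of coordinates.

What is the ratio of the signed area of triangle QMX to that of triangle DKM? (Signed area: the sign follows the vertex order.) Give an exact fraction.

Set N = (0, 0), K = (1, 0), M = (0, 1); any affine frame gives the same invariant.
1. Q lies on line NK with NQ:QK = -5:1 ⇒ Q = (5/4, 0)
2. X is the centroid of triangle NMK ⇒ X = (1/3, 1/3)
3. D lies on line MN with MD:DN = 1:5 ⇒ D = (0, 5/6)
2·[QMX] = 1/2, 2·[DKM] = 1/6
[QMX]:[DKM] = 1/2:1/6 = 3

[QMX]:[DKM] = 3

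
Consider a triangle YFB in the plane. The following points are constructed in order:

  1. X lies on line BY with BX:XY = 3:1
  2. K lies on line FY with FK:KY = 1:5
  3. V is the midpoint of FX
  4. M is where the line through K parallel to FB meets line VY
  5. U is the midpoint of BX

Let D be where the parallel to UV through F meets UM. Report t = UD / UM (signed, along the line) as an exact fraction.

t = 9/5

Set Y = (0, 0), F = (1, 0), B = (0, 1); any affine frame gives the same invariant.
1. X lies on line BY with BX:XY = 3:1 ⇒ X = (0, 1/4)
2. K lies on line FY with FK:KY = 1:5 ⇒ K = (5/6, 0)
3. V is the midpoint of FX ⇒ V = (1/2, 1/8)
4. M is where the line through K parallel to FB meets line VY ⇒ M = (2/3, 1/6)
5. U is the midpoint of BX ⇒ U = (0, 5/8)
through F parallel to UV: direction (1/2, -1/2); meets UM at D = (6/5, -1/5)
D = U + t·(M−U) with t = 9/5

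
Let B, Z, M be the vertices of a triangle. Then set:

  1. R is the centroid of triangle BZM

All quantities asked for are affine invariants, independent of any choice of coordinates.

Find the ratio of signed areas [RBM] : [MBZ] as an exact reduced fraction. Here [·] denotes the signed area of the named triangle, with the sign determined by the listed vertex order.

Choose coordinates B = (0, 0), Z = (1, 0), M = (0, 1).
1. R is the centroid of triangle BZM ⇒ R = (1/3, 1/3)
2·[RBM] = -1/3, 2·[MBZ] = 1
[RBM]:[MBZ] = -1/3:1 = -1/3

[RBM]:[MBZ] = -1/3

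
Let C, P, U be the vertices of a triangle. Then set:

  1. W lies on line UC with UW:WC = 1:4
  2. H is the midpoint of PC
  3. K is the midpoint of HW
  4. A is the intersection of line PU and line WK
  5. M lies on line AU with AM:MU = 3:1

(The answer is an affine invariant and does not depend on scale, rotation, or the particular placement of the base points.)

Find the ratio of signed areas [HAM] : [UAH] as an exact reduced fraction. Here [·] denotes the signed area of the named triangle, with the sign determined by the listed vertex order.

Work in coordinates with C = (0, 0), P = (1, 0), U = (0, 1).
1. W lies on line UC with UW:WC = 1:4 ⇒ W = (0, 4/5)
2. H is the midpoint of PC ⇒ H = (1/2, 0)
3. K is the midpoint of HW ⇒ K = (1/4, 2/5)
4. A is the intersection of line PU and line WK ⇒ A = (-1/3, 4/3)
5. M lies on line AU with AM:MU = 3:1 ⇒ M = (-1/12, 13/12)
2·[HAM] = -1/8, 2·[UAH] = 1/6
[HAM]:[UAH] = -1/8:1/6 = -3/4

[HAM]:[UAH] = -3/4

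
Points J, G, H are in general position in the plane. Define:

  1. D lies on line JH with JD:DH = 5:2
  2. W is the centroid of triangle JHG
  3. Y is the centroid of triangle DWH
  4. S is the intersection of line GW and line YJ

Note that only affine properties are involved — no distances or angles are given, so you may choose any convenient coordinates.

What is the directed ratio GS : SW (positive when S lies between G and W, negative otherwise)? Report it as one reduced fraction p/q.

Assign J = (0, 0), G = (1, 0), H = (0, 1) — the answer is frame-independent, so this choice is without loss of generality.
1. D lies on line JH with JD:DH = 5:2 ⇒ D = (0, 5/7)
2. W is the centroid of triangle JHG ⇒ W = (1/3, 1/3)
3. Y is the centroid of triangle DWH ⇒ Y = (1/9, 43/63)
4. S is the intersection of line GW and line YJ ⇒ S = (7/93, 43/93)
S = G + t·(W−G) with t = 43/31, so GS:SW = t:(1−t) = 43/31:-12/31

GS:SW = -43/12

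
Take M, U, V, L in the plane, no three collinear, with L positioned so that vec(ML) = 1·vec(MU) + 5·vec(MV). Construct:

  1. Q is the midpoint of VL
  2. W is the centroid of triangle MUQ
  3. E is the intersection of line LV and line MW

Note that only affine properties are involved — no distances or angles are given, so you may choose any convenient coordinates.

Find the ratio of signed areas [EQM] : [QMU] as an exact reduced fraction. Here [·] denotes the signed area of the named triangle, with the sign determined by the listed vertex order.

Assign M = (0, 0), U = (1, 0), V = (0, 1), L = (1, 5) — the answer is frame-independent, so this choice is without loss of generality.
1. Q is the midpoint of VL ⇒ Q = (1/2, 3)
2. W is the centroid of triangle MUQ ⇒ W = (1/2, 1)
3. E is the intersection of line LV and line MW ⇒ E = (-1/2, -1)
2·[EQM] = -1, 2·[QMU] = 3
[EQM]:[QMU] = -1:3 = -1/3

[EQM]:[QMU] = -1/3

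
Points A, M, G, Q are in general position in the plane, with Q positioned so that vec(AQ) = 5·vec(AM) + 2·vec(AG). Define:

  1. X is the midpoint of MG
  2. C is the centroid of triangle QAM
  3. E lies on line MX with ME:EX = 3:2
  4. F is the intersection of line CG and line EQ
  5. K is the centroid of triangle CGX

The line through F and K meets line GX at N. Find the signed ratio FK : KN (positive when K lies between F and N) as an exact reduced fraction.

Assign A = (0, 0), M = (1, 0), G = (0, 1), Q = (5, 2) — the answer is frame-independent, so this choice is without loss of generality.
1. X is the midpoint of MG ⇒ X = (1/2, 1/2)
2. C is the centroid of triangle QAM ⇒ C = (2, 2/3)
3. E lies on line MX with ME:EX = 3:2 ⇒ E = (7/10, 3/10)
4. F is the intersection of line CG and line EQ ⇒ F = (252/145, 103/145)
5. K is the centroid of triangle CGX ⇒ K = (5/6, 13/18)
line FK meets GX at N = (63/233, 170/233)
K = F + t·(N−F) with t = 233/378, so FK:KN = 233/378:145/378

FK:KN = 233/145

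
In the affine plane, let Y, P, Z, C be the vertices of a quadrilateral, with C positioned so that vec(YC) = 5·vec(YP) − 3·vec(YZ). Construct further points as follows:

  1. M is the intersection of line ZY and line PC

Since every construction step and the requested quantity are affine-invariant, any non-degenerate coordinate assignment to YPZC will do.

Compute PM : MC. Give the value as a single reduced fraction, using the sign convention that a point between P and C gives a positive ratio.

PM:MC = -1/5

Set Y = (0, 0), P = (1, 0), Z = (0, 1), C = (5, -3); any affine frame gives the same invariant.
1. M is the intersection of line ZY and line PC ⇒ M = (0, 3/4)
M = P + t·(C−P) with t = -1/4, so PM:MC = t:(1−t) = -1/4:5/4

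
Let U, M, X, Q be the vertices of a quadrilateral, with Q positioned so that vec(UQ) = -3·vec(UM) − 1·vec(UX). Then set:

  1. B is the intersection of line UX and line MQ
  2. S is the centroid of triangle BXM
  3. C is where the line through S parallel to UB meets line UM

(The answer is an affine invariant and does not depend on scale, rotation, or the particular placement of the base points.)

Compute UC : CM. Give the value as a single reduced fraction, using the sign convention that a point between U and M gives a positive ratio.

Choose coordinates U = (0, 0), M = (1, 0), X = (0, 1), Q = (-3, -1).
1. B is the intersection of line UX and line MQ ⇒ B = (0, -1/4)
2. S is the centroid of triangle BXM ⇒ S = (1/3, 1/4)
3. C is where the line through S parallel to UB meets line UM ⇒ C = (1/3, 0)
C = U + t·(M−U) with t = 1/3, so UC:CM = t:(1−t) = 1/3:2/3

UC:CM = 1/2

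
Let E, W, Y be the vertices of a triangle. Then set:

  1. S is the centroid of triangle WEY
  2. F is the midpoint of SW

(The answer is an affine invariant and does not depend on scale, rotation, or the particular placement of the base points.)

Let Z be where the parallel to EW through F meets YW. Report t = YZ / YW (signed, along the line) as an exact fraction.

Assign E = (0, 0), W = (1, 0), Y = (0, 1) — the answer is frame-independent, so this choice is without loss of generality.
1. S is the centroid of triangle WEY ⇒ S = (1/3, 1/3)
2. F is the midpoint of SW ⇒ F = (2/3, 1/6)
through F parallel to EW: direction (1, 0); meets YW at Z = (5/6, 1/6)
Z = Y + t·(W−Y) with t = 5/6

t = 5/6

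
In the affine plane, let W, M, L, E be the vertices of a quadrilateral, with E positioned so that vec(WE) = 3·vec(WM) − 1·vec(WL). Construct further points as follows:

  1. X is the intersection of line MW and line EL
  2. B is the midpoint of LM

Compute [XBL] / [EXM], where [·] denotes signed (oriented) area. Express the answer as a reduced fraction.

[XBL]:[EXM] = -1/2

Choose coordinates W = (0, 0), M = (1, 0), L = (0, 1), E = (3, -1).
1. X is the intersection of line MW and line EL ⇒ X = (3/2, 0)
2. B is the midpoint of LM ⇒ B = (1/2, 1/2)
2·[XBL] = -1/4, 2·[EXM] = 1/2
[XBL]:[EXM] = -1/4:1/2 = -1/2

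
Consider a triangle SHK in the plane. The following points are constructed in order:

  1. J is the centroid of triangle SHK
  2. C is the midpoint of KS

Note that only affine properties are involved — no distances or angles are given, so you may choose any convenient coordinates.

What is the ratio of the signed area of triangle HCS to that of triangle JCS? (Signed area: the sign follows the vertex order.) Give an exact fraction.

Choose coordinates S = (0, 0), H = (1, 0), K = (0, 1).
1. J is the centroid of triangle SHK ⇒ J = (1/3, 1/3)
2. C is the midpoint of KS ⇒ C = (0, 1/2)
2·[HCS] = 1/2, 2·[JCS] = 1/6
[HCS]:[JCS] = 1/2:1/6 = 3

[HCS]:[JCS] = 3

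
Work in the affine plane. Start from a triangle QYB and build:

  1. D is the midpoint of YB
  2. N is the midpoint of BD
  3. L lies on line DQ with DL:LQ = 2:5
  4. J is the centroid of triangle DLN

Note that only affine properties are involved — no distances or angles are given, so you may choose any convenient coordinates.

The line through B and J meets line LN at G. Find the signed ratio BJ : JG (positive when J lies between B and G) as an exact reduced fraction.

BJ:JG = -4

Choose coordinates Q = (0, 0), Y = (1, 0), B = (0, 1).
1. D is the midpoint of YB ⇒ D = (1/2, 1/2)
2. N is the midpoint of BD ⇒ N = (1/4, 3/4)
3. L lies on line DQ with DL:LQ = 2:5 ⇒ L = (5/14, 5/14)
4. J is the centroid of triangle DLN ⇒ J = (31/84, 15/28)
line BJ meets LN at G = (31/112, 73/112)
J = B + t·(G−B) with t = 4/3, so BJ:JG = 4/3:-1/3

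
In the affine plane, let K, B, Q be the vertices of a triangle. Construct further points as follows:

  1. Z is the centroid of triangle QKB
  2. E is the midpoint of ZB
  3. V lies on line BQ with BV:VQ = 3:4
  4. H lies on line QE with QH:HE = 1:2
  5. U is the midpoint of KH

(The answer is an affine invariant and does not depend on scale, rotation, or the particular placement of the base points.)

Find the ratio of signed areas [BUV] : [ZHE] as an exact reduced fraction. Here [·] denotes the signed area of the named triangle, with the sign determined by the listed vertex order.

Set K = (0, 0), B = (1, 0), Q = (0, 1); any affine frame gives the same invariant.
1. Z is the centroid of triangle QKB ⇒ Z = (1/3, 1/3)
2. E is the midpoint of ZB ⇒ E = (2/3, 1/6)
3. V lies on line BQ with BV:VQ = 3:4 ⇒ V = (4/7, 3/7)
4. H lies on line QE with QH:HE = 1:2 ⇒ H = (2/9, 13/18)
5. U is the midpoint of KH ⇒ U = (1/9, 13/36)
2·[BUV] = -19/84, 2·[ZHE] = -1/9
[BUV]:[ZHE] = -19/84:-1/9 = 57/28

[BUV]:[ZHE] = 57/28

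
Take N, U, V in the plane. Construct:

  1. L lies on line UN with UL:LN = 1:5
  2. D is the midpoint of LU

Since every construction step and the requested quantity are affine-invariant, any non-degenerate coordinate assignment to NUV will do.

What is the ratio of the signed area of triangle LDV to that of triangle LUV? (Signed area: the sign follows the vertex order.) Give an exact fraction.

Work in coordinates with N = (0, 0), U = (1, 0), V = (0, 1).
1. L lies on line UN with UL:LN = 1:5 ⇒ L = (5/6, 0)
2. D is the midpoint of LU ⇒ D = (11/12, 0)
2·[LDV] = 1/12, 2·[LUV] = 1/6
[LDV]:[LUV] = 1/12:1/6 = 1/2

[LDV]:[LUV] = 1/2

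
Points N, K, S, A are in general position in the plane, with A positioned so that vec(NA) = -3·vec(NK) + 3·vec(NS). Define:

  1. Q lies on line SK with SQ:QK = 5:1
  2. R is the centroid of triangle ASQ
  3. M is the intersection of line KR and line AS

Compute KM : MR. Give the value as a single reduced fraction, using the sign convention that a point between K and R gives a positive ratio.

KM:MR = -18/5

Set N = (0, 0), K = (1, 0), S = (0, 1), A = (-3, 3); any affine frame gives the same invariant.
1. Q lies on line SK with SQ:QK = 5:1 ⇒ Q = (5/6, 1/6)
2. R is the centroid of triangle ASQ ⇒ R = (-13/18, 25/18)
3. M is the intersection of line KR and line AS ⇒ M = (-18/13, 25/13)
M = K + t·(R−K) with t = 18/13, so KM:MR = t:(1−t) = 18/13:-5/13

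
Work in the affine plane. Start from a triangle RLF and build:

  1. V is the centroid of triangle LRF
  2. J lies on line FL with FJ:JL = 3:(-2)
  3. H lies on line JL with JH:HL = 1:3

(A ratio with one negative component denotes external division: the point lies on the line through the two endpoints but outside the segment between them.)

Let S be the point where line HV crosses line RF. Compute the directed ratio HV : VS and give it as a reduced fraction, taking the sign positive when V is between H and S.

Work in coordinates with R = (0, 0), L = (1, 0), F = (0, 1).
1. V is the centroid of triangle LRF ⇒ V = (1/3, 1/3)
2. J lies on line FL with FJ:JL = 3:(-2) ⇒ J = (3, -2)
3. H lies on line JL with JH:HL = 1:3 ⇒ H = (5/2, -3/2)
line HV meets RF at S = (0, 8/13)
V = H + t·(S−H) with t = 13/15, so HV:VS = 13/15:2/15

HV:VS = 13/2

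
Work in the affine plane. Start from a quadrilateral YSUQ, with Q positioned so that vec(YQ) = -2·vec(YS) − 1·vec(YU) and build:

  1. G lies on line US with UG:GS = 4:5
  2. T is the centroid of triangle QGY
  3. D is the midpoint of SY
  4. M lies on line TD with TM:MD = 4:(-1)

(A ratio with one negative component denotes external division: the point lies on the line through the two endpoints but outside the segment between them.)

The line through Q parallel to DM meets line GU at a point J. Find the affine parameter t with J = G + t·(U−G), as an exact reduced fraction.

Assign Y = (0, 0), S = (1, 0), U = (0, 1), Q = (-2, -1) — the answer is frame-independent, so this choice is without loss of generality.
1. G lies on line US with UG:GS = 4:5 ⇒ G = (4/9, 5/9)
2. T is the centroid of triangle QGY ⇒ T = (-14/27, -4/27)
3. D is the midpoint of SY ⇒ D = (1/2, 0)
4. M lies on line TD with TM:MD = 4:(-1) ⇒ M = (68/81, 4/81)
through Q parallel to DM: direction (55/162, 4/81); meets GU at J = (94/63, -31/63)
J = G + t·(U−G) with t = -33/14

t = -33/14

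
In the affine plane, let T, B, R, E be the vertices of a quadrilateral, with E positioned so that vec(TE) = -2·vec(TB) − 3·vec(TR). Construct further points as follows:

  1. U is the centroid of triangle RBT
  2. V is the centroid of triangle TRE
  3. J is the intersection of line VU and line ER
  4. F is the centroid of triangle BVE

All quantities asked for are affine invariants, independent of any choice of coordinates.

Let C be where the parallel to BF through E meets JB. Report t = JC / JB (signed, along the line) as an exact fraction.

t = 17/8

Set T = (0, 0), B = (1, 0), R = (0, 1), E = (-2, -3); any affine frame gives the same invariant.
1. U is the centroid of triangle RBT ⇒ U = (1/3, 1/3)
2. V is the centroid of triangle TRE ⇒ V = (-2/3, -2/3)
3. J is the intersection of line VU and line ER ⇒ J = (-1, -1)
4. F is the centroid of triangle BVE ⇒ F = (-5/9, -11/9)
through E parallel to BF: direction (-14/9, -11/9); meets JB at C = (13/4, 9/8)
C = J + t·(B−J) with t = 17/8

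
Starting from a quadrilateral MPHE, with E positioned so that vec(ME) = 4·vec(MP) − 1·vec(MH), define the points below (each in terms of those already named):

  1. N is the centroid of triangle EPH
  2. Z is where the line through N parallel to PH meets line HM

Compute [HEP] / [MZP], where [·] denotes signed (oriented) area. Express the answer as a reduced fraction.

Choose coordinates M = (0, 0), P = (1, 0), H = (0, 1), E = (4, -1).
1. N is the centroid of triangle EPH ⇒ N = (5/3, 0)
2. Z is where the line through N parallel to PH meets line HM ⇒ Z = (0, 5/3)
2·[HEP] = -2, 2·[MZP] = -5/3
[HEP]:[MZP] = -2:-5/3 = 6/5

[HEP]:[MZP] = 6/5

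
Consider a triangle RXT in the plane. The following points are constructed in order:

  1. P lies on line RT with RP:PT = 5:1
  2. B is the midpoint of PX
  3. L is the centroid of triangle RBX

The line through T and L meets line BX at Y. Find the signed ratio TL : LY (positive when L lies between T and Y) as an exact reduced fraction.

TL:LY = -8/5

Work in coordinates with R = (0, 0), X = (1, 0), T = (0, 1).
1. P lies on line RT with RP:PT = 5:1 ⇒ P = (0, 5/6)
2. B is the midpoint of PX ⇒ B = (1/2, 5/12)
3. L is the centroid of triangle RBX ⇒ L = (1/2, 5/36)
line TL meets BX at Y = (3/16, 65/96)
L = T + t·(Y−T) with t = 8/3, so TL:LY = 8/3:-5/3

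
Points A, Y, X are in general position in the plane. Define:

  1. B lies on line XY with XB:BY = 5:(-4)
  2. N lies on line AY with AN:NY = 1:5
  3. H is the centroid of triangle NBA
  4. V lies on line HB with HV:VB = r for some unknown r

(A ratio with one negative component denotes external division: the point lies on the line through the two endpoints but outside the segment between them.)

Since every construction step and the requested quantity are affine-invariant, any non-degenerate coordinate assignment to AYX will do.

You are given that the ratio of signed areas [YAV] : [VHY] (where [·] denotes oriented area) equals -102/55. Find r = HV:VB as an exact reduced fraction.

r = 5/2

Assign A = (0, 0), Y = (1, 0), X = (0, 1) — the answer is frame-independent, so this choice is without loss of generality.
1. B lies on line XY with XB:BY = 5:(-4) ⇒ B = (5, -4)
2. N lies on line AY with AN:NY = 1:5 ⇒ N = (1/6, 0)
3. H is the centroid of triangle NBA ⇒ H = (31/18, -4/3)
4. With HV:VB = r, write λ = r/(r+1) so V = H + λ·(B−H); V is affine-linear in λ
Every point depending on V is an affine combination of V and λ-independent points, so each such coordinate is linear in λ; the λ² term in each signed area is a multiple of (B−H)×(B−H) = 0, so 2·[YAV] and 2·[VHY] are each linear in λ. Evaluating at λ=0 and λ=1:
  2·[YAV] = 8/3·λ + 4/3,   2·[VHY] = -22/9·λ
So [YAV]:[VHY] = (8/3·λ + 4/3) / (-22/9·λ). Setting this equal to -102/55:
  8/3·λ + 4/3 = -102/55·(-22/9·λ)  ⇒  λ = 5/7
Then r = λ/(1−λ) = (5/7)/(2/7) = 5/2. Check: with r = 5/2, V = (256/63, -68/21) and [YAV]:[VHY] = -102/55 as required.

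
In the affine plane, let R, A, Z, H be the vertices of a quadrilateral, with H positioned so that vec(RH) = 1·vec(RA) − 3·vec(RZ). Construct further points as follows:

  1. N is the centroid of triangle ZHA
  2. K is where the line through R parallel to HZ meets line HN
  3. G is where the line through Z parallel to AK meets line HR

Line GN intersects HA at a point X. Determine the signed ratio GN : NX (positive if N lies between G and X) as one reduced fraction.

GN:NX = 23/13

Choose coordinates R = (0, 0), A = (1, 0), Z = (0, 1), H = (1, -3).
1. N is the centroid of triangle ZHA ⇒ N = (2/3, -2/3)
2. K is where the line through R parallel to HZ meets line HN ⇒ K = (4/3, -16/3)
3. G is where the line through Z parallel to AK meets line HR ⇒ G = (1/13, -3/13)
line GN meets HA at X = (1, -21/23)
N = G + t·(X−G) with t = 23/36, so GN:NX = 23/36:13/36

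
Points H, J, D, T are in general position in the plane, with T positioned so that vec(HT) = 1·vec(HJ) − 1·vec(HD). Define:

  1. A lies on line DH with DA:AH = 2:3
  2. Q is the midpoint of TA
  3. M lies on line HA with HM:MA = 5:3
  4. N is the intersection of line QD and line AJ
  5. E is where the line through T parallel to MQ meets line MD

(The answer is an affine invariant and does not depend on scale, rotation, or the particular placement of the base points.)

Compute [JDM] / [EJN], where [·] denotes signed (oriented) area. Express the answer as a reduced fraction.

Choose coordinates H = (0, 0), J = (1, 0), D = (0, 1), T = (1, -1).
1. A lies on line DH with DA:AH = 2:3 ⇒ A = (0, 3/5)
2. Q is the midpoint of TA ⇒ Q = (1/2, -1/5)
3. M lies on line HA with HM:MA = 5:3 ⇒ M = (0, 3/8)
4. N is the intersection of line QD and line AJ ⇒ N = (2/9, 7/15)
5. E is where the line through T parallel to MQ meets line MD ⇒ E = (0, 3/20)
2·[JDM] = 5/8, 2·[EJN] = 7/20
[JDM]:[EJN] = 5/8:7/20 = 25/14

[JDM]:[EJN] = 25/14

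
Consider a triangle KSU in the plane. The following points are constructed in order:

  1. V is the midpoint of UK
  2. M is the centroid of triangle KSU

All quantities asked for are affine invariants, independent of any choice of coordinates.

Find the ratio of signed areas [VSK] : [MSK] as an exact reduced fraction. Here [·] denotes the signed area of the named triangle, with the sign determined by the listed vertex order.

[VSK]:[MSK] = 3/2

Choose coordinates K = (0, 0), S = (1, 0), U = (0, 1).
1. V is the midpoint of UK ⇒ V = (0, 1/2)
2. M is the centroid of triangle KSU ⇒ M = (1/3, 1/3)
2·[VSK] = -1/2, 2·[MSK] = -1/3
[VSK]:[MSK] = -1/2:-1/3 = 3/2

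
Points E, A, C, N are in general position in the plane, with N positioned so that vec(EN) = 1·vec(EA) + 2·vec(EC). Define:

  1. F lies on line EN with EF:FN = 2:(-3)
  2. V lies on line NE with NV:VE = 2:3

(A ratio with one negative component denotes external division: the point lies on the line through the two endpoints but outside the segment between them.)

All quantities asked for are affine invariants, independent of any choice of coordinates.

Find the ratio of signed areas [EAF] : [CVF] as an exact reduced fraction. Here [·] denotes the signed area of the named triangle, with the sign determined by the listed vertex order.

Work in coordinates with E = (0, 0), A = (1, 0), C = (0, 1), N = (1, 2).
1. F lies on line EN with EF:FN = 2:(-3) ⇒ F = (-2, -4)
2. V lies on line NE with NV:VE = 2:3 ⇒ V = (3/5, 6/5)
2·[EAF] = -4, 2·[CVF] = -13/5
[EAF]:[CVF] = -4:-13/5 = 20/13

[EAF]:[CVF] = 20/13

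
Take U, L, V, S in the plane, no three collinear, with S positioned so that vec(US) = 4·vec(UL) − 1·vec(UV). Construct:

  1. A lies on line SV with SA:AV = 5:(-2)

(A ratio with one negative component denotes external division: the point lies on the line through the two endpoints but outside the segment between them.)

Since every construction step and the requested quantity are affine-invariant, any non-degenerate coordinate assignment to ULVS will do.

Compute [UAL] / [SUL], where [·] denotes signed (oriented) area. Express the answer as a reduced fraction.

Assign U = (0, 0), L = (1, 0), V = (0, 1), S = (4, -1) — the answer is frame-independent, so this choice is without loss of generality.
1. A lies on line SV with SA:AV = 5:(-2) ⇒ A = (-8/3, 7/3)
2·[UAL] = -7/3, 2·[SUL] = -1
[UAL]:[SUL] = -7/3:-1 = 7/3

[UAL]:[SUL] = 7/3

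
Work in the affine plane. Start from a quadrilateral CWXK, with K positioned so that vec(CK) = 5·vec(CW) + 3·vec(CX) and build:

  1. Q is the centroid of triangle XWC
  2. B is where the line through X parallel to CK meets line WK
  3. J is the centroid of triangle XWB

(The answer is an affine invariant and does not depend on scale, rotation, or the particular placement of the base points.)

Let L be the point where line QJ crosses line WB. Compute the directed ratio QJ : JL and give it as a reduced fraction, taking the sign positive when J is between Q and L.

Assign C = (0, 0), W = (1, 0), X = (0, 1), K = (5, 3) — the answer is frame-independent, so this choice is without loss of generality.
1. Q is the centroid of triangle XWC ⇒ Q = (1/3, 1/3)
2. B is where the line through X parallel to CK meets line WK ⇒ B = (35/3, 8)
3. J is the centroid of triangle XWB ⇒ J = (38/9, 3)
line QJ meets WB at L = (359/27, 83/9)
J = Q + t·(L−Q) with t = 3/10, so QJ:JL = 3/10:7/10

QJ:JL = 3/7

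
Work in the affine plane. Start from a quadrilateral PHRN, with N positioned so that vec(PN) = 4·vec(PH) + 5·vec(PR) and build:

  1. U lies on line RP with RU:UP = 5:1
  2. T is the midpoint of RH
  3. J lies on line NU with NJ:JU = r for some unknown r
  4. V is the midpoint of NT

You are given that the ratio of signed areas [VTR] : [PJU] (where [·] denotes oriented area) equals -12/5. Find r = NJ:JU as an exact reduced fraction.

Set P = (0, 0), H = (1, 0), R = (0, 1), N = (4, 5); any affine frame gives the same invariant.
1. U lies on line RP with RU:UP = 5:1 ⇒ U = (0, 1/6)
2. T is the midpoint of RH ⇒ T = (1/2, 1/2)
3. With NJ:JU = r, write λ = r/(r+1) so J = N + λ·(U−N); J is affine-linear in λ
4. V is the midpoint of NT ⇒ V = (9/4, 11/4)
Every point depending on J is an affine combination of J and λ-independent points, so each such coordinate is linear in λ; the λ² term in each signed area is a multiple of (U−N)×(U−N) = 0, so 2·[VTR] and 2·[PJU] are each linear in λ. Evaluating at λ=0 and λ=1:
  2·[VTR] = -2,   2·[PJU] = -2/3·λ + 2/3
So [VTR]:[PJU] = (-2) / (-2/3·λ + 2/3). Setting this equal to -12/5:
  -2 = -12/5·(-2/3·λ + 2/3)  ⇒  λ = -1/4
Then r = λ/(1−λ) = (-1/4)/(5/4) = -1/5. Check: with r = -1/5, J = (5, 149/24) and [VTR]:[PJU] = -12/5 as required.

r = -1/5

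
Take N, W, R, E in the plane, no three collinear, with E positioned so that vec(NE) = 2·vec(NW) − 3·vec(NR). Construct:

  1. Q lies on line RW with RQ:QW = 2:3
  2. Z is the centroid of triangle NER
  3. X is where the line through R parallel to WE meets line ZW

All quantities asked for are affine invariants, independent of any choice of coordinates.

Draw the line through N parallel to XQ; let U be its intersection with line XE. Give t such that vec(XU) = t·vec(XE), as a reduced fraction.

Work in coordinates with N = (0, 0), W = (1, 0), R = (0, 1), E = (2, -3).
1. Q lies on line RW with RQ:QW = 2:3 ⇒ Q = (2/5, 3/5)
2. Z is the centroid of triangle NER ⇒ Z = (2/3, -2/3)
3. X is where the line through R parallel to WE meets line ZW ⇒ X = (3/5, -4/5)
through N parallel to XQ: direction (-1/5, 7/5); meets XE at U = (-1/38, 7/38)
U = X + t·(E−X) with t = -17/38

t = -17/38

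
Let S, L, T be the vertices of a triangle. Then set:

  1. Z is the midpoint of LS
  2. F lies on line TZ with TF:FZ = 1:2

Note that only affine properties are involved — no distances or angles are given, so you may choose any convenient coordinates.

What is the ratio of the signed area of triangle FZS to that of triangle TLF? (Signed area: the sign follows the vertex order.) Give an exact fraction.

Work in coordinates with S = (0, 0), L = (1, 0), T = (0, 1).
1. Z is the midpoint of LS ⇒ Z = (1/2, 0)
2. F lies on line TZ with TF:FZ = 1:2 ⇒ F = (1/6, 2/3)
2·[FZS] = -1/3, 2·[TLF] = -1/6
[FZS]:[TLF] = -1/3:-1/6 = 2

[FZS]:[TLF] = 2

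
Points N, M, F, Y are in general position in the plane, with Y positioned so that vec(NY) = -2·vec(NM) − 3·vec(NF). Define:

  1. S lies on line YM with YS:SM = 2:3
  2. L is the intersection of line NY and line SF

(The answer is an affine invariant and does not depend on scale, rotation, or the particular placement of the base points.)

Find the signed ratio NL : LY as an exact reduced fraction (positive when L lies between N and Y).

NL:LY = 1/3

Work in coordinates with N = (0, 0), M = (1, 0), F = (0, 1), Y = (-2, -3).
1. S lies on line YM with YS:SM = 2:3 ⇒ S = (-4/5, -9/5)
2. L is the intersection of line NY and line SF ⇒ L = (-1/2, -3/4)
L = N + t·(Y−N) with t = 1/4, so NL:LY = t:(1−t) = 1/4:3/4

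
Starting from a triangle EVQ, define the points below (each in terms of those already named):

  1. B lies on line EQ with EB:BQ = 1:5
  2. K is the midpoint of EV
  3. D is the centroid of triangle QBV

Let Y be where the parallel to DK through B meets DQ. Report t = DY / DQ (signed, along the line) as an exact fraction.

Choose coordinates E = (0, 0), V = (1, 0), Q = (0, 1).
1. B lies on line EQ with EB:BQ = 1:5 ⇒ B = (0, 1/6)
2. K is the midpoint of EV ⇒ K = (1/2, 0)
3. D is the centroid of triangle QBV ⇒ D = (1/3, 7/18)
through B parallel to DK: direction (1/6, -7/18); meets DQ at Y = (-5/3, 73/18)
Y = D + t·(Q−D) with t = 6

t = 6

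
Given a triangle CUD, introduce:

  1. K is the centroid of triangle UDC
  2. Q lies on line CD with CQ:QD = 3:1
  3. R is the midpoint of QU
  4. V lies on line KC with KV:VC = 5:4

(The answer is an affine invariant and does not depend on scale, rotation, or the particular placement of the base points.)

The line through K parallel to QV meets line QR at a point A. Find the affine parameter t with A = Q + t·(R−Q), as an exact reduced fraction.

Set C = (0, 0), U = (1, 0), D = (0, 1); any affine frame gives the same invariant.
1. K is the centroid of triangle UDC ⇒ K = (1/3, 1/3)
2. Q lies on line CD with CQ:QD = 3:1 ⇒ Q = (0, 3/4)
3. R is the midpoint of QU ⇒ R = (1/2, 3/8)
4. V lies on line KC with KV:VC = 5:4 ⇒ V = (4/27, 4/27)
through K parallel to QV: direction (4/27, -65/108); meets QR at A = (15/53, 57/106)
A = Q + t·(R−Q) with t = 30/53

t = 30/53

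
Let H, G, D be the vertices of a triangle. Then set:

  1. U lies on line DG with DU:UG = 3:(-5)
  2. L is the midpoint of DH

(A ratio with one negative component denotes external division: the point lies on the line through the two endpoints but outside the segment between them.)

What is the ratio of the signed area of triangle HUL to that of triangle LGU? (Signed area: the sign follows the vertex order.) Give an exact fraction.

Set H = (0, 0), G = (1, 0), D = (0, 1); any affine frame gives the same invariant.
1. U lies on line DG with DU:UG = 3:(-5) ⇒ U = (-3/2, 5/2)
2. L is the midpoint of DH ⇒ L = (0, 1/2)
2·[HUL] = -3/4, 2·[LGU] = 5/4
[HUL]:[LGU] = -3/4:5/4 = -3/5

[HUL]:[LGU] = -3/5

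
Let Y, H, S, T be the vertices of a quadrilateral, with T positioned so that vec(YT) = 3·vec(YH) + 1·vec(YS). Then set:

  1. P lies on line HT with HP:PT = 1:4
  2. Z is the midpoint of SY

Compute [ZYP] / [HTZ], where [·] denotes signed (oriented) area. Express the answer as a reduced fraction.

[ZYP]:[HTZ] = 7/20

Choose coordinates Y = (0, 0), H = (1, 0), S = (0, 1), T = (3, 1).
1. P lies on line HT with HP:PT = 1:4 ⇒ P = (7/5, 1/5)
2. Z is the midpoint of SY ⇒ Z = (0, 1/2)
2·[ZYP] = 7/10, 2·[HTZ] = 2
[ZYP]:[HTZ] = 7/10:2 = 7/20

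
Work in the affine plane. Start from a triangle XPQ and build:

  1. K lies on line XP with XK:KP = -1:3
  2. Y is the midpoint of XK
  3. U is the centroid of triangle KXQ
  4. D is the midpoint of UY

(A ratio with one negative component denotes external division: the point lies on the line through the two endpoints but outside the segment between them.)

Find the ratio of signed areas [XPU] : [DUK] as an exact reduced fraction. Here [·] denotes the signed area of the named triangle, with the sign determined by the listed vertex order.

[XPU]:[DUK] = 8

Work in coordinates with X = (0, 0), P = (1, 0), Q = (0, 1).
1. K lies on line XP with XK:KP = -1:3 ⇒ K = (-1/2, 0)
2. Y is the midpoint of XK ⇒ Y = (-1/4, 0)
3. U is the centroid of triangle KXQ ⇒ U = (-1/6, 1/3)
4. D is the midpoint of UY ⇒ D = (-5/24, 1/6)
2·[XPU] = 1/3, 2·[DUK] = 1/24
[XPU]:[DUK] = 1/3:1/24 = 8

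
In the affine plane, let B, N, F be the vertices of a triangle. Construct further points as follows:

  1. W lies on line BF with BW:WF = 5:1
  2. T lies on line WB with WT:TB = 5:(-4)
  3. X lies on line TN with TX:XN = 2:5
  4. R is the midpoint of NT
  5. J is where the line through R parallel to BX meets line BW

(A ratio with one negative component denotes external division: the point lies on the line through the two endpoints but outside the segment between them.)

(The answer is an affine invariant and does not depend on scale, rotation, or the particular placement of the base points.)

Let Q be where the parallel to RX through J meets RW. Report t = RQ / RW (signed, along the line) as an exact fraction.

Work in coordinates with B = (0, 0), N = (1, 0), F = (0, 1).
1. W lies on line BF with BW:WF = 5:1 ⇒ W = (0, 5/6)
2. T lies on line WB with WT:TB = 5:(-4) ⇒ T = (0, -10/3)
3. X lies on line TN with TX:XN = 2:5 ⇒ X = (2/7, -50/21)
4. R is the midpoint of NT ⇒ R = (1/2, -5/3)
5. J is where the line through R parallel to BX meets line BW ⇒ J = (0, 5/2)
through J parallel to RX: direction (-3/14, -5/7); meets RW at Q = (-1/5, 11/6)
Q = R + t·(W−R) with t = 7/5

t = 7/5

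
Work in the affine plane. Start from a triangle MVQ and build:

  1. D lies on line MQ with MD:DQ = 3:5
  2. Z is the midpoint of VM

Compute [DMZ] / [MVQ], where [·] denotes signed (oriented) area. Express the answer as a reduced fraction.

[DMZ]:[MVQ] = 3/16

Work in coordinates with M = (0, 0), V = (1, 0), Q = (0, 1).
1. D lies on line MQ with MD:DQ = 3:5 ⇒ D = (0, 3/8)
2. Z is the midpoint of VM ⇒ Z = (1/2, 0)
2·[DMZ] = 3/16, 2·[MVQ] = 1
[DMZ]:[MVQ] = 3/16:1 = 3/16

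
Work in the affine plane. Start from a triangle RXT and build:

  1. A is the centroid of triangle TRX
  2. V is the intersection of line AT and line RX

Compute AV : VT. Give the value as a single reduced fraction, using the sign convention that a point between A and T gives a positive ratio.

Work in coordinates with R = (0, 0), X = (1, 0), T = (0, 1).
1. A is the centroid of triangle TRX ⇒ A = (1/3, 1/3)
2. V is the intersection of line AT and line RX ⇒ V = (1/2, 0)
V = A + t·(T−A) with t = -1/2, so AV:VT = t:(1−t) = -1/2:3/2

AV:VT = -1/3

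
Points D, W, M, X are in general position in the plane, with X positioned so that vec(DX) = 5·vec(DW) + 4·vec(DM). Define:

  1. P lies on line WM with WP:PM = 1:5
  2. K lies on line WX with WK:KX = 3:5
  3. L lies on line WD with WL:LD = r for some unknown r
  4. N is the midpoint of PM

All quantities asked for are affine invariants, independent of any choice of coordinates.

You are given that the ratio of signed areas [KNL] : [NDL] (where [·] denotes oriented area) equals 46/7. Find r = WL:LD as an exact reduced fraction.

r = 5/2

Work in coordinates with D = (0, 0), W = (1, 0), M = (0, 1), X = (5, 4).
1. P lies on line WM with WP:PM = 1:5 ⇒ P = (5/6, 1/6)
2. K lies on line WX with WK:KX = 3:5 ⇒ K = (5/2, 3/2)
3. With WL:LD = r, write λ = r/(r+1) so L = W + λ·(D−W); L is affine-linear in λ
4. N is the midpoint of PM ⇒ N = (5/12, 7/12)
Every point depending on L is an affine combination of L and λ-independent points, so each such coordinate is linear in λ; the λ² term in each signed area is a multiple of (D−W)×(D−W) = 0, so 2·[KNL] and 2·[NDL] are each linear in λ. Evaluating at λ=0 and λ=1:
  2·[KNL] = -11/12·λ + 7/4,   2·[NDL] = -7/12·λ + 7/12
So [KNL]:[NDL] = (-11/12·λ + 7/4) / (-7/12·λ + 7/12). Setting this equal to 46/7:
  -11/12·λ + 7/4 = 46/7·(-7/12·λ + 7/12)  ⇒  λ = 5/7
Then r = λ/(1−λ) = (5/7)/(2/7) = 5/2. Check: with r = 5/2, L = (2/7, 0) and [KNL]:[NDL] = 46/7 as required.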